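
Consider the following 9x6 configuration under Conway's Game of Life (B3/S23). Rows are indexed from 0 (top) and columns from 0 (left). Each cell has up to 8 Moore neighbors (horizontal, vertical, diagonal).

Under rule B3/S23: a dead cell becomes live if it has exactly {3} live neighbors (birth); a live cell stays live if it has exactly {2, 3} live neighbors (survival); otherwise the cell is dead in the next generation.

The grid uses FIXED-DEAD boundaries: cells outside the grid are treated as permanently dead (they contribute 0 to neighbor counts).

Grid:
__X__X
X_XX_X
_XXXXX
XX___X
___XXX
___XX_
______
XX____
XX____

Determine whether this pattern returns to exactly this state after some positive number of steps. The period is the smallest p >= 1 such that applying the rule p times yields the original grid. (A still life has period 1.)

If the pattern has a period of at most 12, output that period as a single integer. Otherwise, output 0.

Simulating and comparing each generation to the original:
Gen 0 (original, given above): 23 live cells
Gen 1: 17 live cells, differs from original
Gen 2: 18 live cells, differs from original
Gen 3: 15 live cells, differs from original
Gen 4: 10 live cells, differs from original
Gen 5: 9 live cells, differs from original
Gen 6: 8 live cells, differs from original
Gen 7: 9 live cells, differs from original
Gen 8: 6 live cells, differs from original
Gen 9: 5 live cells, differs from original
Gen 10: 3 live cells, differs from original
Gen 11: 3 live cells, differs from original
Gen 12: 3 live cells, differs from original
No period found within 12 steps.

Answer: 0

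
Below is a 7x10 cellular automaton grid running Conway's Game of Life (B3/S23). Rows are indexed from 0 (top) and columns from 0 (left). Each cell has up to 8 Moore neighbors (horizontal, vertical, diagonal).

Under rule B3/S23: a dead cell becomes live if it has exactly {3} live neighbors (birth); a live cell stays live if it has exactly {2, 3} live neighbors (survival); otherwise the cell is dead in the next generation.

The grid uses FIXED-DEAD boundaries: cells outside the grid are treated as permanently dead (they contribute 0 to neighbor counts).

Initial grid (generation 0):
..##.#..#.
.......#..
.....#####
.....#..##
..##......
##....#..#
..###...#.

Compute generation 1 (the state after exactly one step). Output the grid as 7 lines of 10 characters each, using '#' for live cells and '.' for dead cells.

Answer: ..........
....##...#
.....#...#
....##...#
.##.....##
.#..#.....
.###......

Derivation:
Simulating step by step:
Generation 0 (given above): 23 live cells
Generation 1: 17 live cells
(generation 1 grid is the final answer)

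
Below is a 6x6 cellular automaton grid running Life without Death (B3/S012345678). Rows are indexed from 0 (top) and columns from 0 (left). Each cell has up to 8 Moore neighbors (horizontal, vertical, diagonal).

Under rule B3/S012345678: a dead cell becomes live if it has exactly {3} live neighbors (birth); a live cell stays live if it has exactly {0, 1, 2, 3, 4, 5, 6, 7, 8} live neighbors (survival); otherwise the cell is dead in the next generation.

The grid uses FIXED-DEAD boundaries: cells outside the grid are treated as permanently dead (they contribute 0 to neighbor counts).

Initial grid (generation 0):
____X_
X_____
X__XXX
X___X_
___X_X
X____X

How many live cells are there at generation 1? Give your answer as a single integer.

Answer: 16

Derivation:
Simulating step by step:
Generation 0 (given above): 12 live cells
Generation 1: 16 live cells
____X_
X__X_X
XX_XXX
X___X_
___X_X
X___XX
Population at generation 1: 16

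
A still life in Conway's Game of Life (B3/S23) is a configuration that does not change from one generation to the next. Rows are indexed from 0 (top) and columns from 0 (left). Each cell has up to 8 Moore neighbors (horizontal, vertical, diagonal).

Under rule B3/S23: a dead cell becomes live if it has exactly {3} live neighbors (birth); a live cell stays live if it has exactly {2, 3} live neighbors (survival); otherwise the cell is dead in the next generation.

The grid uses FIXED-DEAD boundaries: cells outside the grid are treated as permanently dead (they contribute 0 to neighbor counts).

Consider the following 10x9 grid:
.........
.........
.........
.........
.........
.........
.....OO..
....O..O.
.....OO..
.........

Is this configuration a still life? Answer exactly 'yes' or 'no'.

Compute generation 1 and compare to generation 0 (given above):
Generation 1:
.........
.........
.........
.........
.........
.........
.....OO..
....O..O.
.....OO..
.........
The grids are IDENTICAL -> still life.

Answer: yes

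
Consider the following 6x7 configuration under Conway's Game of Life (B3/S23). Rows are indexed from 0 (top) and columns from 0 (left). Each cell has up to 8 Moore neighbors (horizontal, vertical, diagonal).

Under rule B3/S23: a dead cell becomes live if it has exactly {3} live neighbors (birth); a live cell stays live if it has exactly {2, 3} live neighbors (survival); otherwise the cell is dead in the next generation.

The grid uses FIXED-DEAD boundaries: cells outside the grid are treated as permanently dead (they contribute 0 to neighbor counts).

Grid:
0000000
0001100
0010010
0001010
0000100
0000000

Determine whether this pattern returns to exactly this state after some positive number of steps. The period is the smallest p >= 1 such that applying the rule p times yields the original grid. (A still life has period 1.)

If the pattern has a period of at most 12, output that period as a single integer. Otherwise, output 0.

Answer: 1

Derivation:
Simulating and comparing each generation to the original:
Gen 0 (original, given above): 7 live cells
Gen 1: 7 live cells, MATCHES original -> period = 1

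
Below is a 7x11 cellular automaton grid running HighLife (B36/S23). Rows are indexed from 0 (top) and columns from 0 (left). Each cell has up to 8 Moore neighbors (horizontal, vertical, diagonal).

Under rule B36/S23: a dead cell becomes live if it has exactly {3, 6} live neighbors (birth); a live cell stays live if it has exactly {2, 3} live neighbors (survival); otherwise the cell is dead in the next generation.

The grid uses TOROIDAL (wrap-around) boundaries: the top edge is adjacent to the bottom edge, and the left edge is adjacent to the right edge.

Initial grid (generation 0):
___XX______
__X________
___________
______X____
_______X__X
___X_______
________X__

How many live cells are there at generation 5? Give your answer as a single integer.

Answer: 6

Derivation:
Simulating step by step:
Generation 0 (given above): 8 live cells
Generation 1: 4 live cells
___X_______
___X_______
___________
___________
___________
___________
___XX______
Generation 2: 4 live cells
__XX_______
___________
___________
___________
___________
___________
___XX______
Generation 3: 6 live cells
__XXX______
___________
___________
___________
___________
___________
__XXX______
Generation 4: 6 live cells
__X_X______
___X_______
___________
___________
___________
___X_______
__X_X______
Generation 5: 6 live cells
__X_X______
___X_______
___________
___________
___________
___X_______
__X_X______
Population at generation 5: 6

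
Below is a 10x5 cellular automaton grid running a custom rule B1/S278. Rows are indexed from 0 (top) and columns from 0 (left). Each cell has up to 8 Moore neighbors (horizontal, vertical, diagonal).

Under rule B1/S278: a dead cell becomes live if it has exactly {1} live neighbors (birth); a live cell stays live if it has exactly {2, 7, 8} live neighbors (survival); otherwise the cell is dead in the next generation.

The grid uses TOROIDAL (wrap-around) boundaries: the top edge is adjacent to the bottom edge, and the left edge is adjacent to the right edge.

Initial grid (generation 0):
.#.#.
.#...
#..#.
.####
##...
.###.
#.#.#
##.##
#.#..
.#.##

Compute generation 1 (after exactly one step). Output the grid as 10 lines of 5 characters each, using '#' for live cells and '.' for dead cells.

Answer: .#.#.
.#...
.....
.....
.....
.....
.....
.....
.....
.....

Derivation:
Simulating step by step:
Generation 0 (given above): 26 live cells
Generation 1: 3 live cells
(generation 1 grid is the final answer)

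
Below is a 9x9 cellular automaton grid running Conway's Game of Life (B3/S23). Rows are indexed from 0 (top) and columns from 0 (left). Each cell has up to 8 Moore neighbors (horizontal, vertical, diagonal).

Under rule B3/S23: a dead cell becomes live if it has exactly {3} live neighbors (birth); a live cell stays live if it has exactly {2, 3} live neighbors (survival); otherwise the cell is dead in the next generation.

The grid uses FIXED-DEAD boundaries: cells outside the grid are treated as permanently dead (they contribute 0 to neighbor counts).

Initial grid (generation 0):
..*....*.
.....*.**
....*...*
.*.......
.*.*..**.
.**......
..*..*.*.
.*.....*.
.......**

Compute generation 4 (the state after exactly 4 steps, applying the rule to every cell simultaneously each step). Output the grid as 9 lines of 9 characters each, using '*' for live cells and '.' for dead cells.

Answer: .........
.........
.........
.*.......
*.*......
..*......
.*.......
.........
.........

Derivation:
Simulating step by step:
Generation 0 (given above): 21 live cells
Generation 1: 20 live cells
......***
......***
.......**
..*....*.
**.......
.*.*...*.
..*...*..
.......*.
.......**
Generation 2: 17 live cells
......*.*
.........
.........
.*.....**
**.......
**.......
..*...**.
......***
.......**
Generation 3: 10 live cells
.........
.........
.........
**.......
..*......
*.*......
.*....*.*
.........
......*.*
Generation 4: 5 live cells
(generation 4 grid is the final answer)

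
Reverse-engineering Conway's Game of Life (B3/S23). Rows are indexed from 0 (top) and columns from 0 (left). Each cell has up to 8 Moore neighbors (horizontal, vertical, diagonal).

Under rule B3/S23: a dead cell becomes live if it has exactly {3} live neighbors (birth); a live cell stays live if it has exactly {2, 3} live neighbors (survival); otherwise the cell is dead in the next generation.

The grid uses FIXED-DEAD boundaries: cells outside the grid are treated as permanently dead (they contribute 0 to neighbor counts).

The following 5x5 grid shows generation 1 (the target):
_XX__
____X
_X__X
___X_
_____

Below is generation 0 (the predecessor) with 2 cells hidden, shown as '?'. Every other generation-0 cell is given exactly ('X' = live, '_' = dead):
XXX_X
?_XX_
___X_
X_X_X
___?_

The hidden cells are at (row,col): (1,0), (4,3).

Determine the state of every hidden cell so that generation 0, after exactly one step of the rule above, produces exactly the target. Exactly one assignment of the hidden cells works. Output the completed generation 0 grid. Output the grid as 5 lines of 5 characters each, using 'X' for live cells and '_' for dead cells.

Answer: XXX_X
__XX_
___X_
X_X_X
_____

Derivation:
Hidden generation-0 cells (in order): (1,0), (4,3).
A hidden cell only influences target cells in its own 3x3 neighborhood. Try each of the 2^2 = 4 assignments, step the completed generation 0 forward once under B3/S23, and compare with the target:
  (1,0)=_ (4,3)=_ -> step reproduces the target at every cell -> ACCEPT
  (1,0)=_ (4,3)=X -> step gives (3,2)='X' but target has '_' -> reject
  (1,0)=X (4,3)=_ -> step gives (0,0)='X' but target has '_' -> reject
  (1,0)=X (4,3)=X -> step gives (0,0)='X' but target has '_' -> reject
Unique solution: (1,0)=dead, (4,3)=dead.
Check: live-neighbor counts of every cell in the completed generation 0:
13341
24443
13443
02131
12121
Applying B3/S23 to generation 0 with these counts gives:
_XX__
____X
_X__X
___X_
_____
which matches the target exactly.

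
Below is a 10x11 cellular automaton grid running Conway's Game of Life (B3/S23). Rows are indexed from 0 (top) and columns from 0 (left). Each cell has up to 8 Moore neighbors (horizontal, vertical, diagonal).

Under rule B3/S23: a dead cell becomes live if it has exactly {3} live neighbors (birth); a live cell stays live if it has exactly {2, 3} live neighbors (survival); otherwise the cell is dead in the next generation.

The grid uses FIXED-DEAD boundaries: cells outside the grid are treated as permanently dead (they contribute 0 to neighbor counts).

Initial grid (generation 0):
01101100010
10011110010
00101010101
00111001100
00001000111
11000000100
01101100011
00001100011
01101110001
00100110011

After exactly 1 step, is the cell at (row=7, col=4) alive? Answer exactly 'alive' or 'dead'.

Simulating step by step:
Generation 0 (given above): 49 live cells
Generation 1: 42 live cells
01100010000
00000011111
01100010100
00101000001
01101000000
11111100100
11111100101
00000000000
01100000000
01111010011

Cell (7,4) at generation 1: 0 -> dead

Answer: dead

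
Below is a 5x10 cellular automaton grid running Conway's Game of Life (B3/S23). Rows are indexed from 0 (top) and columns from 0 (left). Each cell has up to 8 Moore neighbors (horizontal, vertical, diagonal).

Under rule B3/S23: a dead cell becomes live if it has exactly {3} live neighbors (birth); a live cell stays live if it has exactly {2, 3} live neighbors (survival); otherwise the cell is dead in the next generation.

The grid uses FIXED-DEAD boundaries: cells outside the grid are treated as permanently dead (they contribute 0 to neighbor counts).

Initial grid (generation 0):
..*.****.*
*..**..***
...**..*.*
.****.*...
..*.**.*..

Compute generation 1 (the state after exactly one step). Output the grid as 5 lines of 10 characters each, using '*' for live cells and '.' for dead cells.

Simulating step by step:
Generation 0 (given above): 25 live cells
Generation 1: 20 live cells
(generation 1 grid is the final answer)

Answer: ....****.*
..*......*
.*....**.*
.*....***.
.**.***...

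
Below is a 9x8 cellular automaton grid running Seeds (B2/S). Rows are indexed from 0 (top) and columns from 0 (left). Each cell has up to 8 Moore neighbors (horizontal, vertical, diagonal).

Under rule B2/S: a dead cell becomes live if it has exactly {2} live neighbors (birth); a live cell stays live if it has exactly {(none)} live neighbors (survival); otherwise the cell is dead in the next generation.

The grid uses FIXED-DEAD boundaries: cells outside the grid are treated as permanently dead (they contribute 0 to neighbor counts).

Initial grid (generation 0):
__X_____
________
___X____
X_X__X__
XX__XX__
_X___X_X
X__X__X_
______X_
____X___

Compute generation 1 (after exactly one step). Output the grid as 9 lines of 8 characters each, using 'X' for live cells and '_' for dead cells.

Simulating step by step:
Generation 0 (given above): 17 live cells
Generation 1: 15 live cells
(generation 1 grid is the final answer)

Answer: ________
__XX____
_XX_X___
______X_
___X____
___X____
_XX_X___
___XX__X
_____X__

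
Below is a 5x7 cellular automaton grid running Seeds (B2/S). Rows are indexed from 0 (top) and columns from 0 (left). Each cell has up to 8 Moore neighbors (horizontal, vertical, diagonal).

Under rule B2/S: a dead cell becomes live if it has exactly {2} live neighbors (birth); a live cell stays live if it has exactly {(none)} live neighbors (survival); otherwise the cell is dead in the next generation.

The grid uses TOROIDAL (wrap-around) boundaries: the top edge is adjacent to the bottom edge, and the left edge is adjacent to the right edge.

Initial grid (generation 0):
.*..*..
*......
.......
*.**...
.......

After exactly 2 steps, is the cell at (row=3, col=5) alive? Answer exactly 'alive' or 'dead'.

Answer: alive

Derivation:
Simulating step by step:
Generation 0 (given above): 6 live cells
Generation 1: 9 live cells
*......
.*.....
*.**..*
.*.....
*...*..
Generation 2: 5 live cells
......*
...*...
.......
....**.
......*

Cell (3,5) at generation 2: 1 -> alive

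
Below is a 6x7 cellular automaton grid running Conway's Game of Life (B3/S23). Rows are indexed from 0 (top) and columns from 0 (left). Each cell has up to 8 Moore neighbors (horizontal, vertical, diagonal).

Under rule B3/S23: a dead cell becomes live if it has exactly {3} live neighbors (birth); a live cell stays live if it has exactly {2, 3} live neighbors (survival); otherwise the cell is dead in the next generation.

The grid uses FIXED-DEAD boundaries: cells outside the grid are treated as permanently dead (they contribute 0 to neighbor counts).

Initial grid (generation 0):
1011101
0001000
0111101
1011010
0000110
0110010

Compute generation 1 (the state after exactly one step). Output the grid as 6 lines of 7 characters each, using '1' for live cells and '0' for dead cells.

Answer: 0011100
0000000
0100010
0000001
0000011
0000110

Derivation:
Simulating step by step:
Generation 0 (given above): 20 live cells
Generation 1: 10 live cells
(generation 1 grid is the final answer)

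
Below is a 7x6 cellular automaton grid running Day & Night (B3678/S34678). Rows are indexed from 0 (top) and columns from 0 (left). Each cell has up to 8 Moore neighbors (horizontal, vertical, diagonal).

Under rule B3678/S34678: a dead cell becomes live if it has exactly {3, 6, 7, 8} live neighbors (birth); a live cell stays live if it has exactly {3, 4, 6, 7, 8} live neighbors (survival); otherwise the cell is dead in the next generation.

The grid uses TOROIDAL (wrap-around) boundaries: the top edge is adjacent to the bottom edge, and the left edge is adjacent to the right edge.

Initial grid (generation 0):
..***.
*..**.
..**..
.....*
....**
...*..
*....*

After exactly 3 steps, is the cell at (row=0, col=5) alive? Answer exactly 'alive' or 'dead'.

Simulating step by step:
Generation 0 (given above): 14 live cells
Generation 1: 14 live cells
**.**.
.*.***
...*.*
...*..
....*.
*.....
..*...
Generation 2: 13 live cells
**.**.
...***
*..**.
......
......
......
*..*.*
Generation 3: 12 live cells
*..***
.*..*.
...**.
......
......
......
***..*

Cell (0,5) at generation 3: 1 -> alive

Answer: alive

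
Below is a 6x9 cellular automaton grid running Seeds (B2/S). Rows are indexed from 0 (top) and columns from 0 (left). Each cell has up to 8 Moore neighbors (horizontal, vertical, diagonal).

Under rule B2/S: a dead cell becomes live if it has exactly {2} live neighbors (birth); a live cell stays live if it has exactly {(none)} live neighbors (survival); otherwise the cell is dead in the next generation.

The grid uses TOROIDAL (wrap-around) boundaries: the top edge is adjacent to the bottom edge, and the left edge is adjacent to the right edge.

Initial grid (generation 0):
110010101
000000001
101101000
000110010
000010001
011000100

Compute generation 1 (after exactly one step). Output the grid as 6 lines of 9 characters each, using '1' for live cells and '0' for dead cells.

Answer: 000100000
000000100
010000110
110000100
110000100
000010000

Derivation:
Simulating step by step:
Generation 0 (given above): 18 live cells
Generation 1: 12 live cells
(generation 1 grid is the final answer)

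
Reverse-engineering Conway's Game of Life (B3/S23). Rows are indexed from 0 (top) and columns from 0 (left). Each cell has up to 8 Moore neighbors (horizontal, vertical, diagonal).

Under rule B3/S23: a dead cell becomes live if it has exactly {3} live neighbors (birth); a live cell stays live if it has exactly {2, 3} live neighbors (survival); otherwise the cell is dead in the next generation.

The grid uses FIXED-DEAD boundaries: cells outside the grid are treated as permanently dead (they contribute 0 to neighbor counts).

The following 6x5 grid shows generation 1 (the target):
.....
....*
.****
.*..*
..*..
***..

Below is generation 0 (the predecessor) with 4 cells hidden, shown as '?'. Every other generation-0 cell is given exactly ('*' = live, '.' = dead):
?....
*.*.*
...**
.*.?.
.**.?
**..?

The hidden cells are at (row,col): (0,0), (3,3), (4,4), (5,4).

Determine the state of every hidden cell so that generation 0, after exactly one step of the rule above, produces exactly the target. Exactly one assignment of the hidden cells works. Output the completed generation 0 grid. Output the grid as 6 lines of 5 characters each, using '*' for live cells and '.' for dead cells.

Answer: .....
*.*.*
...**
.*...
.**.*
**...

Derivation:
Hidden generation-0 cells (in order): (0,0), (3,3), (4,4), (5,4).
A hidden cell only influences target cells in its own 3x3 neighborhood. Try each of the 2^4 = 16 assignments, step the completed generation 0 forward once under B3/S23, and compare with the target:
  (0,0)=. (3,3)=. (4,4)=. (5,4)=. -> step gives (3,3)='*' but target has '.' -> reject
  (0,0)=. (3,3)=. (4,4)=. (5,4)=* -> step gives (3,3)='*' but target has '.' -> reject
  (0,0)=. (3,3)=. (4,4)=* (5,4)=. -> step reproduces the target at every cell -> ACCEPT
  (0,0)=. (3,3)=. (4,4)=* (5,4)=* -> step gives (4,3)='*' but target has '.' -> reject
  (0,0)=. (3,3)=* (4,4)=. (5,4)=. -> step gives (2,2)='.' but target has '*' -> reject
  (0,0)=. (3,3)=* (4,4)=. (5,4)=* -> step gives (2,2)='.' but target has '*' -> reject
  (0,0)=. (3,3)=* (4,4)=* (5,4)=. -> step gives (2,2)='.' but target has '*' -> reject
  (0,0)=. (3,3)=* (4,4)=* (5,4)=* -> step gives (2,2)='.' but target has '*' -> reject
  (0,0)=* (3,3)=. (4,4)=. (5,4)=. -> step gives (0,1)='*' but target has '.' -> reject
  (0,0)=* (3,3)=. (4,4)=. (5,4)=* -> step gives (0,1)='*' but target has '.' -> reject
  (0,0)=* (3,3)=. (4,4)=* (5,4)=. -> step gives (0,1)='*' but target has '.' -> reject
  (0,0)=* (3,3)=. (4,4)=* (5,4)=* -> step gives (0,1)='*' but target has '.' -> reject
  (0,0)=* (3,3)=* (4,4)=. (5,4)=. -> step gives (0,1)='*' but target has '.' -> reject
  (0,0)=* (3,3)=* (4,4)=. (5,4)=* -> step gives (0,1)='*' but target has '.' -> reject
  (0,0)=* (3,3)=* (4,4)=* (5,4)=. -> step gives (0,1)='*' but target has '.' -> reject
  (0,0)=* (3,3)=* (4,4)=* (5,4)=* -> step gives (0,1)='*' but target has '.' -> reject
Unique solution: (0,0)=dead, (3,3)=dead, (4,4)=live, (5,4)=dead.
Check: live-neighbor counts of every cell in the completed generation 0:
12121
02142
23332
22443
44320
23321
Applying B3/S23 to generation 0 with these counts gives:
.....
....*
.****
.*..*
..*..
***..
which matches the target exactly.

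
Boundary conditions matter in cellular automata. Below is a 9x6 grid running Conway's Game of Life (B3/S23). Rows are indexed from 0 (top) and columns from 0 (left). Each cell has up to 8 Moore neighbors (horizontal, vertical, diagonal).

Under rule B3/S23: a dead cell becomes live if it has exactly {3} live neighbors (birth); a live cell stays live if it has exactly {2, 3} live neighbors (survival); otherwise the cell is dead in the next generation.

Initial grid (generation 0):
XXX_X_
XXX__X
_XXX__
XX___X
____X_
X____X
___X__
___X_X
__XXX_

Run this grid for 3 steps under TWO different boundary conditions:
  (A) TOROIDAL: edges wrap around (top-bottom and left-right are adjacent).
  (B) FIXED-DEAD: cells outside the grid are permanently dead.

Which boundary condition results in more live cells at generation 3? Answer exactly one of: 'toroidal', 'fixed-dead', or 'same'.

Answer: toroidal

Derivation:
Under TOROIDAL boundary, generation 3:
______
______
XX____
X_____
XXX___
XX_XX_
X___X_
X___X_
_____X
Population = 15

Under FIXED-DEAD boundary, generation 3:
___X__
__X_X_
__XX__
X_____
X_X_XX
_X__XX
____X_
______
______
Population = 14

Comparison: toroidal=15, fixed-dead=14 -> toroidal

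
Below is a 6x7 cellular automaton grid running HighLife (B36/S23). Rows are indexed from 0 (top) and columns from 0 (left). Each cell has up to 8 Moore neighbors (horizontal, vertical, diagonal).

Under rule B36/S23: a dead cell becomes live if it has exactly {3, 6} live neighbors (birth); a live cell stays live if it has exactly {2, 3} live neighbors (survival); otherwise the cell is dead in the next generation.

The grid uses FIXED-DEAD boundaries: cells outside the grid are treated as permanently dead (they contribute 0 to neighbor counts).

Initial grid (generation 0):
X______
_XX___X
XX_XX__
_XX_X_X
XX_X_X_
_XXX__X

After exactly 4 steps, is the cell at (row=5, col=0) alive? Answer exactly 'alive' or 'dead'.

Answer: dead

Derivation:
Simulating step by step:
Generation 0 (given above): 20 live cells
Generation 1: 13 live cells
_X_____
__XX___
X_X_X__
_______
X____XX
XX_XX__
Generation 2: 15 live cells
__X____
__XX___
_XX____
_X___X_
XX__XX_
XX__XX_
Generation 3: 13 live cells
__XX___
___X___
_X_X___
____XX_
__X___X
XX__XX_
Generation 4: 15 live cells
__XX___
___XX__
__XX___
__XXXX_
_X_X__X
_X___X_

Cell (5,0) at generation 4: 0 -> dead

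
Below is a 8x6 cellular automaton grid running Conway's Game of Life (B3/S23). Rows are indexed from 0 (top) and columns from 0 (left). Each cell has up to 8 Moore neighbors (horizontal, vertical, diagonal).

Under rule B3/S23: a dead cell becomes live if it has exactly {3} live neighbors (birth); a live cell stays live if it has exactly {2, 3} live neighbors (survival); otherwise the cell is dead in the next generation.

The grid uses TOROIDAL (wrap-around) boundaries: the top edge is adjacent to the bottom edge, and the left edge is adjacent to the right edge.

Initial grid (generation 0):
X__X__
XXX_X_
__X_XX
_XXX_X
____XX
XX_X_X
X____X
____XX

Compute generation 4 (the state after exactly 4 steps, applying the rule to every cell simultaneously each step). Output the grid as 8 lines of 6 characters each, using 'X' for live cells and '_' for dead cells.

Simulating step by step:
Generation 0 (given above): 23 live cells
Generation 1: 11 live cells
X_XX__
X_X_X_
______
_XX___
______
_X____
_X____
____X_
Generation 2: 11 live cells
__X_X_
__X__X
__XX__
______
_XX___
______
______
_XXX__
Generation 3: 12 live cells
____X_
_XX_X_
__XX__
_X_X__
______
______
__X___
_XXX__
Generation 4: 12 live cells
(generation 4 grid is the final answer)

Answer: ____X_
_XX_X_
____X_
___X__
______
______
_XXX__
_XXX__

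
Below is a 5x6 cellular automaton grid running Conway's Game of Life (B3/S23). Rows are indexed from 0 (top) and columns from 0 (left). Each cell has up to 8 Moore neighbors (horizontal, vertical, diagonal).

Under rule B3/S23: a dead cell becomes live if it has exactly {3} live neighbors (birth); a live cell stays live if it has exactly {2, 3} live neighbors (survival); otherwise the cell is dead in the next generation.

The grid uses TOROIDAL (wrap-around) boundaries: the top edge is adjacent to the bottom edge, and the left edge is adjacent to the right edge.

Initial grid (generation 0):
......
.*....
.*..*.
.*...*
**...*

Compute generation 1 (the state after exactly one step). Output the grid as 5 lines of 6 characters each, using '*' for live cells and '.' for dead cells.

Simulating step by step:
Generation 0 (given above): 8 live cells
Generation 1: 9 live cells
(generation 1 grid is the final answer)

Answer: .*....
......
.**...
.**.**
.*...*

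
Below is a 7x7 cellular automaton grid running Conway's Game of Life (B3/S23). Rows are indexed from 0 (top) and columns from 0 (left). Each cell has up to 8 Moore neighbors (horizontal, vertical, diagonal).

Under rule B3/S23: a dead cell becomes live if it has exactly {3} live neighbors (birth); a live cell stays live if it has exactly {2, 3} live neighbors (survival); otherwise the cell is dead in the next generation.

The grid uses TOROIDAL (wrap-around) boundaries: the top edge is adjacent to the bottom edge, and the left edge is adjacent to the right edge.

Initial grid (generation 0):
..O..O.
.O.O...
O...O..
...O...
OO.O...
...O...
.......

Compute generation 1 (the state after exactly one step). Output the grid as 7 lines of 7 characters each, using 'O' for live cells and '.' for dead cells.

Answer: ..O....
.OOOO..
..OOO..
OOOOO..
...OO..
..O....
.......

Derivation:
Simulating step by step:
Generation 0 (given above): 11 live cells
Generation 1: 16 live cells
(generation 1 grid is the final answer)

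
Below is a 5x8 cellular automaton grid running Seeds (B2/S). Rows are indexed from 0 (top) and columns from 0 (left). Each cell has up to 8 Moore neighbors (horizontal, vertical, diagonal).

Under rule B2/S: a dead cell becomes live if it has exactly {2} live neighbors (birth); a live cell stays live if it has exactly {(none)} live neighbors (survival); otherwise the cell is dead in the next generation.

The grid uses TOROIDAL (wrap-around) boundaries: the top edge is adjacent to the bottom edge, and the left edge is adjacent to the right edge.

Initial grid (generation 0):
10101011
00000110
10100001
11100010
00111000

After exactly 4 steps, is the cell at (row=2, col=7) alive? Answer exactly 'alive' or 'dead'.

Simulating step by step:
Generation 0 (given above): 17 live cells
Generation 1: 5 live cells
00000000
00101000
00010000
00001100
00000000
Generation 2: 5 live cells
00010000
00000000
00100000
00010000
00001100
Generation 3: 7 live cells
00000100
00110000
00010000
00100100
00100000
Generation 4: 10 live cells
01001000
00000000
01000000
01001000
01011110

Cell (2,7) at generation 4: 0 -> dead

Answer: dead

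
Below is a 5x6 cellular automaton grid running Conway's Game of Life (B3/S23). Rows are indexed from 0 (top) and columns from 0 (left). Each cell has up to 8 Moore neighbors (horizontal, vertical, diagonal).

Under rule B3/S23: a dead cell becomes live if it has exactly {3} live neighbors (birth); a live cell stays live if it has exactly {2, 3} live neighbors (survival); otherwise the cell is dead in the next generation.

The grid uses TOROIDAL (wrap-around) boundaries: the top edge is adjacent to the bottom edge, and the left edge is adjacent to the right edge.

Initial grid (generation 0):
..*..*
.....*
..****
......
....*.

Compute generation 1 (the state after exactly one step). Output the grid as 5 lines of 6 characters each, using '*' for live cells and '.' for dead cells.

Simulating step by step:
Generation 0 (given above): 8 live cells
Generation 1: 9 live cells
(generation 1 grid is the final answer)

Answer: ....**
*.*..*
...***
.....*
......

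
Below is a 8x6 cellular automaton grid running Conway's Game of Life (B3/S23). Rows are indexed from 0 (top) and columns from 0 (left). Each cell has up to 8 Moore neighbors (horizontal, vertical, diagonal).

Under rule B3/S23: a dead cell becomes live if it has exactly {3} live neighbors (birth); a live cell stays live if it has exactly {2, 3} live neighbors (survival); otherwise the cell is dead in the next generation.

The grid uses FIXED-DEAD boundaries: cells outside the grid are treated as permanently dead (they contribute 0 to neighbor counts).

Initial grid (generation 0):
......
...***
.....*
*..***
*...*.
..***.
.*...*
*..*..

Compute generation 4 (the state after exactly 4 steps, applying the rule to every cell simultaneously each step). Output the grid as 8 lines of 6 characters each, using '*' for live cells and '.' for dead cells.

Simulating step by step:
Generation 0 (given above): 17 live cells
Generation 1: 13 live cells
....*.
....**
......
...*.*
.**...
.*****
.*....
......
Generation 2: 14 live cells
....**
....**
.....*
..*...
.*...*
*..**.
.*.**.
......
Generation 3: 15 live cells
....**
......
....**
......
.****.
**.*.*
..***.
......
Generation 4: 13 live cells
(generation 4 grid is the final answer)

Answer: ......
......
......
..*..*
**.**.
*....*
.****.
...*..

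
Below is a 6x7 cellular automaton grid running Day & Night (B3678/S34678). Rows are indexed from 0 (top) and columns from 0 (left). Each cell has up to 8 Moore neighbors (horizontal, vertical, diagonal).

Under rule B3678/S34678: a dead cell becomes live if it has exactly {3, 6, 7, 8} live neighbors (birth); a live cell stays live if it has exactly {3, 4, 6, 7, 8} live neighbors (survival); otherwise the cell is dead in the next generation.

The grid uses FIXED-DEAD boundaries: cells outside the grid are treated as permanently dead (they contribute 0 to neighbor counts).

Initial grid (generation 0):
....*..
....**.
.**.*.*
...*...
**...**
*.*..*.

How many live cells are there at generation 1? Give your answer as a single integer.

Simulating step by step:
Generation 0 (given above): 15 live cells
Generation 1: 11 live cells
.....*.
....**.
....*..
*...*.*
.**.*..
......*
Population at generation 1: 11

Answer: 11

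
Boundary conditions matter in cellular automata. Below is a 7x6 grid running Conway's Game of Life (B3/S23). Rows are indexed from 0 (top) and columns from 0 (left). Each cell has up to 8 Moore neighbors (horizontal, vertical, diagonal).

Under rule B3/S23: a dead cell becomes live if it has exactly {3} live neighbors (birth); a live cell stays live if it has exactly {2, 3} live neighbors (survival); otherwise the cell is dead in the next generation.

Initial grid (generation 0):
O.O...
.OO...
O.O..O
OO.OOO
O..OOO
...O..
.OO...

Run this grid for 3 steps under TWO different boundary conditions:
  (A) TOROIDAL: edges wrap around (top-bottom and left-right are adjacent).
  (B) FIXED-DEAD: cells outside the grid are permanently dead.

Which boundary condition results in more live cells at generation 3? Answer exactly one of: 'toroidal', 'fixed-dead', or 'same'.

Under TOROIDAL boundary, generation 3:
..O..O
...O..
...O..
......
..OO..
...OO.
...O.O
Population = 10

Under FIXED-DEAD boundary, generation 3:
.O.O..
...O..
.O....
O.....
..O...
O.....
.O....
Population = 8

Comparison: toroidal=10, fixed-dead=8 -> toroidal

Answer: toroidal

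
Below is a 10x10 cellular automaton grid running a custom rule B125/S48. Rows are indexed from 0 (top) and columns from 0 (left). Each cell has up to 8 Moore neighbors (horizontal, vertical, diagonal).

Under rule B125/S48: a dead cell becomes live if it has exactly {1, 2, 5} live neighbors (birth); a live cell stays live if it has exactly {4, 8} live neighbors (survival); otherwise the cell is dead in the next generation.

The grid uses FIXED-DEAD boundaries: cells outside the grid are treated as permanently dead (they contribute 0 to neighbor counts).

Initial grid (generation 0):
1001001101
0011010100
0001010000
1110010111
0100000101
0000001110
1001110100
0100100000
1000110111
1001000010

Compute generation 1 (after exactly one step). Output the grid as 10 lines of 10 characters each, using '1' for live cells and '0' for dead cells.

Simulating step by step:
Generation 0 (given above): 40 live cells
Generation 1: 38 live cells
(generation 1 grid is the final answer)

Answer: 0100010000
1100101001
1010101001
0001000010
0001111000
1111001111
0110000001
0010010001
0010001000
0110011000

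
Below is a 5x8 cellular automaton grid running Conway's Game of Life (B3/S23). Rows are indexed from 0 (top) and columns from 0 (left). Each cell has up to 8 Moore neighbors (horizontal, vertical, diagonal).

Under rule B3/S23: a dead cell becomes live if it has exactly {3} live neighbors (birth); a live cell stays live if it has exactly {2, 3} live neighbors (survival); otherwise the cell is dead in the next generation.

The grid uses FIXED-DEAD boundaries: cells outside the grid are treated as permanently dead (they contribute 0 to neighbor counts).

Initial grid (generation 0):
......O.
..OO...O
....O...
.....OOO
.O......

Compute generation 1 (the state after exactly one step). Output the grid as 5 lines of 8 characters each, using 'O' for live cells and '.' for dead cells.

Answer: ........
...O....
...OOO.O
.....OO.
......O.

Derivation:
Simulating step by step:
Generation 0 (given above): 9 live cells
Generation 1: 8 live cells
(generation 1 grid is the final answer)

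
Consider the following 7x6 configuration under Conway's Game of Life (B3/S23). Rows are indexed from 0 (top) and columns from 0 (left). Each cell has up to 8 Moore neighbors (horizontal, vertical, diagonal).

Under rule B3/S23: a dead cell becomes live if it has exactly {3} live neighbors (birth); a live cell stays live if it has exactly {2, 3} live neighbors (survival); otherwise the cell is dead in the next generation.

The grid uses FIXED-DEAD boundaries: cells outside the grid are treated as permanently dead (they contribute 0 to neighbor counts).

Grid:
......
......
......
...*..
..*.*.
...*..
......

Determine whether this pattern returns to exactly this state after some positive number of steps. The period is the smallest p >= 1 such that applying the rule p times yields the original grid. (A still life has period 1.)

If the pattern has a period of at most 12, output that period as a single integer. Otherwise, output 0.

Simulating and comparing each generation to the original:
Gen 0 (original, given above): 4 live cells
Gen 1: 4 live cells, MATCHES original -> period = 1

Answer: 1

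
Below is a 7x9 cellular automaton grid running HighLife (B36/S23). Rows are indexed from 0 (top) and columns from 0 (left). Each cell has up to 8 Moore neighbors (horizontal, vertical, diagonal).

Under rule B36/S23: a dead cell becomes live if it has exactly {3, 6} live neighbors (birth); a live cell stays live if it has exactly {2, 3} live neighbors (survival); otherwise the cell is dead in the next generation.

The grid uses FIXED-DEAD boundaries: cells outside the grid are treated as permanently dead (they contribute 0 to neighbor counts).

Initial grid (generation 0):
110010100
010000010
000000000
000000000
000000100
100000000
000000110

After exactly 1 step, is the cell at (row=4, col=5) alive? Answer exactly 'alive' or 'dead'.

Simulating step by step:
Generation 0 (given above): 10 live cells
Generation 1: 6 live cells
110000000
110000000
000000000
000000000
000000000
000000110
000000000

Cell (4,5) at generation 1: 0 -> dead

Answer: dead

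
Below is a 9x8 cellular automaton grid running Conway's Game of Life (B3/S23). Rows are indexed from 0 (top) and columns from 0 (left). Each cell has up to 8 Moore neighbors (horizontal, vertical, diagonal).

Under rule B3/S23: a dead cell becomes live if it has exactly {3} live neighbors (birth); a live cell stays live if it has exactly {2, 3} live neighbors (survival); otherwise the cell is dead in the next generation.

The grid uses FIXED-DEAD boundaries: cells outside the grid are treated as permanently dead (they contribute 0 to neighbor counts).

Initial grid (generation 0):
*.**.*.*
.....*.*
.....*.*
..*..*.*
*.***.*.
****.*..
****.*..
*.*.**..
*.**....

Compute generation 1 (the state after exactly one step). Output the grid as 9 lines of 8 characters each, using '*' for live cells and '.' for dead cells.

Answer: ....*...
.....*.*
....**.*
.**..*.*
*.....*.
.....**.
.....**.
*....*..
..***...

Derivation:
Simulating step by step:
Generation 0 (given above): 34 live cells
Generation 1: 21 live cells
(generation 1 grid is the final answer)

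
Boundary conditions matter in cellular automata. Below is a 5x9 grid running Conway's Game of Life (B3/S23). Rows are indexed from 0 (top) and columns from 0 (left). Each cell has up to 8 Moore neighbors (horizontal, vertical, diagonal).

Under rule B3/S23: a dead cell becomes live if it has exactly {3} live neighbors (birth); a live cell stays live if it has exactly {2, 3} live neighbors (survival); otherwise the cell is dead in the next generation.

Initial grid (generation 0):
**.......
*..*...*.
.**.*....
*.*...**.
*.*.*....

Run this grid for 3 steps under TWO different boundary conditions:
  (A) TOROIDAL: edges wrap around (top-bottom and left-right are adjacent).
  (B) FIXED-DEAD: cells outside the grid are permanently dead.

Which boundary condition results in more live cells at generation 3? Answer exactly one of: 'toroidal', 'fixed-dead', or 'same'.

Under TOROIDAL boundary, generation 3:
**.**....
.****.**.
..**.....
..*..***.
*..*.*...
Population = 19

Under FIXED-DEAD boundary, generation 3:
**.......
*.**.....
.........
.***.....
.........
Population = 8

Comparison: toroidal=19, fixed-dead=8 -> toroidal

Answer: toroidal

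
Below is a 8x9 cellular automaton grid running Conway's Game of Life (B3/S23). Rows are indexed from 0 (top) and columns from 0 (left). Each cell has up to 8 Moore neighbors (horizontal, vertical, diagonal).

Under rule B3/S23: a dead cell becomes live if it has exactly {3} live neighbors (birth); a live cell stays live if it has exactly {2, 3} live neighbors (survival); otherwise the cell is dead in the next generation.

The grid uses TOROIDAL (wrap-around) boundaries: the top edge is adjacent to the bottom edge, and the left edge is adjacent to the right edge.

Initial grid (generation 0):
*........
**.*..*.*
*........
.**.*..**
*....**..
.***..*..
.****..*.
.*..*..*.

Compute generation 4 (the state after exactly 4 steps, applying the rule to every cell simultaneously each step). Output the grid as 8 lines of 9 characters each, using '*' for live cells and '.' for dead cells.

Answer: ....*....
.***.....
.**...**.
........*
.*......*
**.*.....
*...*....
.*..*....

Derivation:
Simulating step by step:
Generation 0 (given above): 27 live cells
Generation 1: 27 live cells
..*....*.
.*......*
...*.....
.*...****
*...***.*
*.....**.
*...****.
**..*...*
Generation 2: 16 live cells
..*....*.
..*......
..*...*.*
........*
.*..*....
**.......
....*....
**.**....
Generation 3: 18 live cells
..*......
.***...*.
.......*.
*......*.
.*.......
**.......
..***....
.****....
Generation 4: 18 live cells
(generation 4 grid is the final answer)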